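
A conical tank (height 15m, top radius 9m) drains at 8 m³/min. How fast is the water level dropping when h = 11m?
200/(1089π) ≈ 0.05846 m/min

r/h = 9/15, so r = (3/5)h
V = (1/3)πr²h = (1/3)π((3/5)h)²h = (3/25)πh³
dV/dh = (9/25)πh²
dh/dt = (dV/dt)/(dV/dh) = -8/((9/25)π·11²) = -200/(1089π) m/min
The level is dropping at 200/(1089π) ≈ 0.05846 m/min.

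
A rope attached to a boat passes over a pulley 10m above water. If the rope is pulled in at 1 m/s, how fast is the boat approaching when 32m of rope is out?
16√231/231 ≈ 1.053 m/s

rope² = x² + 10²
x = √(32² - 10²) = 2√231
dx/dt = (rope/x) · d(rope)/dt = (32/(2√231)) · (-1) = -16√231/231 m/s
The boat approaches at 16√231/231 ≈ 1.053 m/s.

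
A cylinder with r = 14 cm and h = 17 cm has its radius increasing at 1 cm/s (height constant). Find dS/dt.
90π cm²/s

S = 2πrh + 2πr² (lateral + bases)
dS/dt = (2πh + 4πr)·dr/dt = (2π·17 + 4π·14)·1
= 90π cm²/s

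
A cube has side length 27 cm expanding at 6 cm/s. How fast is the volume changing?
13122 cm³/s

V = s³
dV/dt = 3s² · ds/dt = 3·27²·6 = 13122 cm³/s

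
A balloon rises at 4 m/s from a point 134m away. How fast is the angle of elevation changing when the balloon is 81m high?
0.021862 rad/s

tan(θ) = y/134
sec²(θ) · dθ/dt = (1/134) · dy/dt
dθ/dt = cos²(θ)/134 · 4 = 134/(134² + 81²) · 4
dθ/dt = 0.021862 rad/s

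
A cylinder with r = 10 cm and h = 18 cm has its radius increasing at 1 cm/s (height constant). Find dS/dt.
76π cm²/s

S = 2πrh + 2πr² (lateral + bases)
dS/dt = (2πh + 4πr)·dr/dt = (2π·18 + 4π·10)·1
= 76π cm²/s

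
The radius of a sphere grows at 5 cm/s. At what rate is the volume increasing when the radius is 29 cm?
16820π cm³/s

V = (4/3)πr³
dV/dt = dV/dr · dr/dt = 4πr² · 5
At r = 29: dV/dt = 16820π cm³/s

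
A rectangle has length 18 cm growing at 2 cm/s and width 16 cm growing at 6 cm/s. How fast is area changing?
140 cm²/s

A = lw
dA/dt = w·dl/dt + l·dw/dt = 16·2 + 18·6 = 140 cm²/s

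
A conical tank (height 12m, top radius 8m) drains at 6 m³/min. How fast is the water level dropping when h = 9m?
1/(6π) ≈ 0.05305 m/min

r/h = 8/12, so r = (2/3)h
V = (1/3)πr²h = (1/3)π((2/3)h)²h = (4/27)πh³
dV/dh = (4/9)πh²
dh/dt = (dV/dt)/(dV/dh) = -6/((4/9)π·9²) = -1/(6π) m/min
The level is dropping at 1/(6π) ≈ 0.05305 m/min.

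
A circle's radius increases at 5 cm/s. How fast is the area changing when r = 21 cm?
210π cm²/s

A = πr²
dA/dt = 2πr · dr/dt = 2π(21)(5) = 210π cm²/s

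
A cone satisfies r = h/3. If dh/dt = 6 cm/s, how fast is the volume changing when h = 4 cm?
32π/3 cm³/s

V = (1/3)π(h/3)²h = πh³/27
dV/dt = πh²/9 · 6
At h = 4: dV/dt = 32π/3 cm³/s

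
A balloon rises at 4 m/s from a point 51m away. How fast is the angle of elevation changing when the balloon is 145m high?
0.008635 rad/s

tan(θ) = y/51
sec²(θ) · dθ/dt = (1/51) · dy/dt
dθ/dt = cos²(θ)/51 · 4 = 51/(51² + 145²) · 4
dθ/dt = 0.008635 rad/s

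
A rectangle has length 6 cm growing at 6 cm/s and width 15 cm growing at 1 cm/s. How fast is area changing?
96 cm²/s

A = lw
dA/dt = w·dl/dt + l·dw/dt = 15·6 + 6·1 = 96 cm²/s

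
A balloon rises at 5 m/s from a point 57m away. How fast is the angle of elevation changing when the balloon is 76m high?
0.031579 rad/s

tan(θ) = y/57
sec²(θ) · dθ/dt = (1/57) · dy/dt
dθ/dt = cos²(θ)/57 · 5 = 57/(57² + 76²) · 5
dθ/dt = 0.031579 rad/s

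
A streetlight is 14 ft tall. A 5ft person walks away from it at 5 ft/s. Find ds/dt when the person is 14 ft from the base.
25/9 ft/s

By similar triangles: 14/(x+s) = 5/s
Solving: s = 5x/9
ds/dt = 5/9 · dx/dt = 5/9 · 5 = 25/9 ft/s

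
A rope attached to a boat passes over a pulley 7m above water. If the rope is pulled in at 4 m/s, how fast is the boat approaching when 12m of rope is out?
48√95/95 ≈ 4.925 m/s

rope² = x² + 7²
x = √(12² - 7²) = √95
dx/dt = (rope/x) · d(rope)/dt = (12/√95) · (-4) = -48√95/95 m/s
The boat approaches at 48√95/95 ≈ 4.925 m/s.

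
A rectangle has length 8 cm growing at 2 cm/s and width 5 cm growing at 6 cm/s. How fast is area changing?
58 cm²/s

A = lw
dA/dt = w·dl/dt + l·dw/dt = 5·2 + 8·6 = 58 cm²/s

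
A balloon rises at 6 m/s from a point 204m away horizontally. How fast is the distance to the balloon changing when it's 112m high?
168√3385/3385 ≈ 2.888 m/s

z² = 204² + y²
z = √(204² + 112²) = 4√3385
dz/dt = y/z · dy/dt = 112/(4√3385) · 6 = 168√3385/3385 ≈ 2.888 m/s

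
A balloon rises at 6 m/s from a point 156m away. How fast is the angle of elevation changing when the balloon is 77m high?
0.030927 rad/s

tan(θ) = y/156
sec²(θ) · dθ/dt = (1/156) · dy/dt
dθ/dt = cos²(θ)/156 · 6 = 156/(156² + 77²) · 6
dθ/dt = 0.030927 rad/s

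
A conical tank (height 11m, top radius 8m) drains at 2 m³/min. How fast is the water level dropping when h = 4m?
121/(512π) ≈ 0.07523 m/min

r/h = 8/11, so r = (8/11)h
V = (1/3)πr²h = (1/3)π((8/11)h)²h = (64/363)πh³
dV/dh = (64/121)πh²
dh/dt = (dV/dt)/(dV/dh) = -2/((64/121)π·4²) = -121/(512π) m/min
The level is dropping at 121/(512π) ≈ 0.07523 m/min.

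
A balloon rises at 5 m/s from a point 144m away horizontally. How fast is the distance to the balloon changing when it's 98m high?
49√7585/1517 ≈ 2.813 m/s

z² = 144² + y²
z = √(144² + 98²) = 2√7585
dz/dt = y/z · dy/dt = 98/(2√7585) · 5 = 49√7585/1517 ≈ 2.813 m/s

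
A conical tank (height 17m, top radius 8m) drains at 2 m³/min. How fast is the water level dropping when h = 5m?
289/(800π) ≈ 0.115 m/min

r/h = 8/17, so r = (8/17)h
V = (1/3)πr²h = (1/3)π((8/17)h)²h = (64/867)πh³
dV/dh = (64/289)πh²
dh/dt = (dV/dt)/(dV/dh) = -2/((64/289)π·5²) = -289/(800π) m/min
The level is dropping at 289/(800π) ≈ 0.115 m/min.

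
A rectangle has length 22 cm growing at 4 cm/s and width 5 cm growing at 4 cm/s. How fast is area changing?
108 cm²/s

A = lw
dA/dt = w·dl/dt + l·dw/dt = 5·4 + 22·4 = 108 cm²/s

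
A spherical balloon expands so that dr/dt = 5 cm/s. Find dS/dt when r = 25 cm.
1000π cm²/s

S = 4πr²
dS/dt = dS/dr · dr/dt = 8πr · 5
At r = 25: dS/dt = 1000π cm²/s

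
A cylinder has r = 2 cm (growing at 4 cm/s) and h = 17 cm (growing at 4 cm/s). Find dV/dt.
288π cm³/s

V = πr²h
dV/dt = 2πrh·dr/dt + πr²·dh/dt
= 2π(2)(17)(4) + π(2)²(4)
= 288π cm³/s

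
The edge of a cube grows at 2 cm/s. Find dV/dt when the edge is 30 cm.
5400 cm³/s

V = s³
dV/dt = 3s² · ds/dt = 3·30²·2 = 5400 cm³/s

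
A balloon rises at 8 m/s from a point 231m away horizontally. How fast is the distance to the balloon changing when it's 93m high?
124√6890/3445 ≈ 2.988 m/s

z² = 231² + y²
z = √(231² + 93²) = 3√6890
dz/dt = y/z · dy/dt = 93/(3√6890) · 8 = 124√6890/3445 ≈ 2.988 m/s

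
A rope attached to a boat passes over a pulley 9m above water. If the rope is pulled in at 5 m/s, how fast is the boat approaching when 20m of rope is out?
100√319/319 ≈ 5.599 m/s

rope² = x² + 9²
x = √(20² - 9²) = √319
dx/dt = (rope/x) · d(rope)/dt = (20/√319) · (-5) = -100√319/319 m/s
The boat approaches at 100√319/319 ≈ 5.599 m/s.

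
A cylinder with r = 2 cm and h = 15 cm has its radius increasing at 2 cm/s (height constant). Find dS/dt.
76π cm²/s

S = 2πrh + 2πr² (lateral + bases)
dS/dt = (2πh + 4πr)·dr/dt = (2π·15 + 4π·2)·2
= 76π cm²/s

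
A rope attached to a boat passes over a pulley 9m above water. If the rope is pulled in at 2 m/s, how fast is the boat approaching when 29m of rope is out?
29√190/190 ≈ 2.104 m/s

rope² = x² + 9²
x = √(29² - 9²) = 2√190
dx/dt = (rope/x) · d(rope)/dt = (29/(2√190)) · (-2) = -29√190/190 m/s
The boat approaches at 29√190/190 ≈ 2.104 m/s.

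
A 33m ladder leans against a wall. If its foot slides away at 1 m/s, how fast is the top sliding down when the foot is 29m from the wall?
29√62/124 ≈ 1.842 m/s

x² + y² = 33²
2x·dx/dt + 2y·dy/dt = 0
dy/dt = -x/y · dx/dt = -29/(2√62) · 1 = -29√62/124 m/s
The top is descending at 29√62/124 ≈ 1.842 m/s.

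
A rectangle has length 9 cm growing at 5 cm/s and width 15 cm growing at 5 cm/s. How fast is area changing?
120 cm²/s

A = lw
dA/dt = w·dl/dt + l·dw/dt = 15·5 + 9·5 = 120 cm²/s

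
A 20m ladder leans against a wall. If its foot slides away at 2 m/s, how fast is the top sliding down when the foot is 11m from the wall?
22√31/93 ≈ 1.317 m/s

x² + y² = 20²
2x·dx/dt + 2y·dy/dt = 0
dy/dt = -x/y · dx/dt = -11/(3√31) · 2 = -22√31/93 m/s
The top is descending at 22√31/93 ≈ 1.317 m/s.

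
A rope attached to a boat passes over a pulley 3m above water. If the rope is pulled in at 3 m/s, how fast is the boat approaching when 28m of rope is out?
84√31/155 ≈ 3.017 m/s

rope² = x² + 3²
x = √(28² - 3²) = 5√31
dx/dt = (rope/x) · d(rope)/dt = (28/(5√31)) · (-3) = -84√31/155 m/s
The boat approaches at 84√31/155 ≈ 3.017 m/s.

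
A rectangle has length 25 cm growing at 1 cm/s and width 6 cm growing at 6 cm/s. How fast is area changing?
156 cm²/s

A = lw
dA/dt = w·dl/dt + l·dw/dt = 6·1 + 25·6 = 156 cm²/s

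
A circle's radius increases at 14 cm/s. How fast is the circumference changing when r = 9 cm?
28π cm/s

C = 2πr
dC/dt = 2π · dr/dt = 2π · 14 = 28π cm/s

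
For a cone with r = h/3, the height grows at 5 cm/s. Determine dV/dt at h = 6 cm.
20π cm³/s

V = (1/3)π(h/3)²h = πh³/27
dV/dt = πh²/9 · 5
At h = 6: dV/dt = 20π cm³/s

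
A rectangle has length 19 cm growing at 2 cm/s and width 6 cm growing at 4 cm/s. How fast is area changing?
88 cm²/s

A = lw
dA/dt = w·dl/dt + l·dw/dt = 6·2 + 19·4 = 88 cm²/s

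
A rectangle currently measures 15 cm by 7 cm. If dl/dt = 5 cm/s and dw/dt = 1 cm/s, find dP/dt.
12 cm/s

P = 2(l + w)
dP/dt = 2(dl/dt + dw/dt) = 2(5 + 1) = 12 cm/s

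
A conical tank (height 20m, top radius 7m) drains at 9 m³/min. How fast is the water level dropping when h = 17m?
3600/(14161π) ≈ 0.08092 m/min

r/h = 7/20, so r = (7/20)h
V = (1/3)πr²h = (1/3)π((7/20)h)²h = (49/1200)πh³
dV/dh = (49/400)πh²
dh/dt = (dV/dt)/(dV/dh) = -9/((49/400)π·17²) = -3600/(14161π) m/min
The level is dropping at 3600/(14161π) ≈ 0.08092 m/min.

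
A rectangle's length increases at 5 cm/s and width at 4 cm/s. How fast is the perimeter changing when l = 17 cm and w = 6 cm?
18 cm/s

P = 2(l + w)
dP/dt = 2(dl/dt + dw/dt) = 2(5 + 4) = 18 cm/s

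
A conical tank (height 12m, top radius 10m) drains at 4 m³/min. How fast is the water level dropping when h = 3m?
16/(25π) ≈ 0.2037 m/min

r/h = 10/12, so r = (5/6)h
V = (1/3)πr²h = (1/3)π((5/6)h)²h = (25/108)πh³
dV/dh = (25/36)πh²
dh/dt = (dV/dt)/(dV/dh) = -4/((25/36)π·3²) = -16/(25π) m/min
The level is dropping at 16/(25π) ≈ 0.2037 m/min.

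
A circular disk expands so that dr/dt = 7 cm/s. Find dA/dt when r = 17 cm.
238π cm²/s

A = πr²
dA/dt = 2πr · dr/dt = 2π(17)(7) = 238π cm²/s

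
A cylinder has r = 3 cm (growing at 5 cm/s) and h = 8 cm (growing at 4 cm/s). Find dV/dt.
276π cm³/s

V = πr²h
dV/dt = 2πrh·dr/dt + πr²·dh/dt
= 2π(3)(8)(5) + π(3)²(4)
= 276π cm³/s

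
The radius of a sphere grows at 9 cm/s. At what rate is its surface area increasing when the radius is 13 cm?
936π cm²/s

S = 4πr²
dS/dt = dS/dr · dr/dt = 8πr · 9
At r = 13: dS/dt = 936π cm²/s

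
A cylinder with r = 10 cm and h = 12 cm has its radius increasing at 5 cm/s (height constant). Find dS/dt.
320π cm²/s

S = 2πrh + 2πr² (lateral + bases)
dS/dt = (2πh + 4πr)·dr/dt = (2π·12 + 4π·10)·5
= 320π cm²/s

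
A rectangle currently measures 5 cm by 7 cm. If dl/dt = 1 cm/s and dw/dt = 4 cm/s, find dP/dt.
10 cm/s

P = 2(l + w)
dP/dt = 2(dl/dt + dw/dt) = 2(1 + 4) = 10 cm/s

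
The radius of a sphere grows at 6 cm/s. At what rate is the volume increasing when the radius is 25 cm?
15000π cm³/s

V = (4/3)πr³
dV/dt = dV/dr · dr/dt = 4πr² · 6
At r = 25: dV/dt = 15000π cm³/s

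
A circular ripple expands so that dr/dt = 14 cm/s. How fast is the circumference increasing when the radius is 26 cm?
28π cm/s

C = 2πr
dC/dt = 2π · dr/dt = 2π · 14 = 28π cm/s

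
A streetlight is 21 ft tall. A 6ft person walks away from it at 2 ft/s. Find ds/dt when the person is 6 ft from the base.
4/5 ft/s

By similar triangles: 21/(x+s) = 6/s
Solving: s = 6x/15
ds/dt = 6/15 · dx/dt = 2/5 · 2 = 4/5 ft/s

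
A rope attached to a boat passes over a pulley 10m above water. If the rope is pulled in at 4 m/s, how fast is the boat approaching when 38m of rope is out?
19√21/21 ≈ 4.146 m/s

rope² = x² + 10²
x = √(38² - 10²) = 8√21
dx/dt = (rope/x) · d(rope)/dt = (38/(8√21)) · (-4) = -19√21/21 m/s
The boat approaches at 19√21/21 ≈ 4.146 m/s.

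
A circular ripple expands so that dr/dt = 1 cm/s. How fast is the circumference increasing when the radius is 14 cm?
2π cm/s

C = 2πr
dC/dt = 2π · dr/dt = 2π · 1 = 2π cm/s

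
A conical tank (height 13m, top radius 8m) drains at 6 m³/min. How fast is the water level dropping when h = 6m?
169/(384π) ≈ 0.1401 m/min

r/h = 8/13, so r = (8/13)h
V = (1/3)πr²h = (1/3)π((8/13)h)²h = (64/507)πh³
dV/dh = (64/169)πh²
dh/dt = (dV/dt)/(dV/dh) = -6/((64/169)π·6²) = -169/(384π) m/min
The level is dropping at 169/(384π) ≈ 0.1401 m/min.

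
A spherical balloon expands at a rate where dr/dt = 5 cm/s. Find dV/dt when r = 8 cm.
1280π cm³/s

V = (4/3)πr³
dV/dt = dV/dr · dr/dt = 4πr² · 5
At r = 8: dV/dt = 1280π cm³/s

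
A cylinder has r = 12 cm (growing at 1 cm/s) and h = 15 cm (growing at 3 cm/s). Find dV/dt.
792π cm³/s

V = πr²h
dV/dt = 2πrh·dr/dt + πr²·dh/dt
= 2π(12)(15)(1) + π(12)²(3)
= 792π cm³/s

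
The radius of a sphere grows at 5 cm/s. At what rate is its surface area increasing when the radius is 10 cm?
400π cm²/s

S = 4πr²
dS/dt = dS/dr · dr/dt = 8πr · 5
At r = 10: dS/dt = 400π cm²/s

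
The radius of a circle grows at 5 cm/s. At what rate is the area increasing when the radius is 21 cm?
210π cm²/s

A = πr²
dA/dt = 2πr · dr/dt = 2π(21)(5) = 210π cm²/s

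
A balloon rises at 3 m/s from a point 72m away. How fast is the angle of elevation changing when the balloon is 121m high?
0.010895 rad/s

tan(θ) = y/72
sec²(θ) · dθ/dt = (1/72) · dy/dt
dθ/dt = cos²(θ)/72 · 3 = 72/(72² + 121²) · 3
dθ/dt = 0.010895 rad/s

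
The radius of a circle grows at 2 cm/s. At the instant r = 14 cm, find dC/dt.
4π cm/s

C = 2πr
dC/dt = 2π · dr/dt = 2π · 2 = 4π cm/s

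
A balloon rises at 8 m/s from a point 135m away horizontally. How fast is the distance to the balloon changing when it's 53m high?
212√21034/10517 ≈ 2.924 m/s

z² = 135² + y²
z = √(135² + 53²) = √21034
dz/dt = y/z · dy/dt = 53/√21034 · 8 = 212√21034/10517 ≈ 2.924 m/s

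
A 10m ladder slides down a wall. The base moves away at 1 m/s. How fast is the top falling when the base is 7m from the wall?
7√51/51 ≈ 0.9802 m/s

x² + y² = 10²
2x·dx/dt + 2y·dy/dt = 0
dy/dt = -x/y · dx/dt = -7/√51 · 1 = -7√51/51 m/s
The top is descending at 7√51/51 ≈ 0.9802 m/s.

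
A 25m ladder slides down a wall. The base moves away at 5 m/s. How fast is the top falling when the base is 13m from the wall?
65√114/228 ≈ 3.044 m/s

x² + y² = 25²
2x·dx/dt + 2y·dy/dt = 0
dy/dt = -x/y · dx/dt = -13/(2√114) · 5 = -65√114/228 m/s
The top is descending at 65√114/228 ≈ 3.044 m/s.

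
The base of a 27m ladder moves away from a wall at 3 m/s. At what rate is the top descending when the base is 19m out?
57√23/92 ≈ 2.971 m/s

x² + y² = 27²
2x·dx/dt + 2y·dy/dt = 0
dy/dt = -x/y · dx/dt = -19/(4√23) · 3 = -57√23/92 m/s
The top is descending at 57√23/92 ≈ 2.971 m/s.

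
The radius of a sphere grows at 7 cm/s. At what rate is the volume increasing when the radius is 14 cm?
5488π cm³/s

V = (4/3)πr³
dV/dt = dV/dr · dr/dt = 4πr² · 7
At r = 14: dV/dt = 5488π cm³/s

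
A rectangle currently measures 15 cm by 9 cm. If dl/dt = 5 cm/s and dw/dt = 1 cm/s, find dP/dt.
12 cm/s

P = 2(l + w)
dP/dt = 2(dl/dt + dw/dt) = 2(5 + 1) = 12 cm/s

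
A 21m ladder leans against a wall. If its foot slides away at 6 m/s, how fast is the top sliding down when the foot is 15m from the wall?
5√6/2 ≈ 6.124 m/s

x² + y² = 21²
2x·dx/dt + 2y·dy/dt = 0
dy/dt = -x/y · dx/dt = -15/(6√6) · 6 = -5√6/2 m/s
The top is descending at 5√6/2 ≈ 6.124 m/s.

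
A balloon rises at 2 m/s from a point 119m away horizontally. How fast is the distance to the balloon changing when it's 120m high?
240/169 ≈ 1.42 m/s

z² = 119² + y²
z = √(119² + 120²) = 169
dz/dt = y/z · dy/dt = 120/169 · 2 = 240/169 ≈ 1.42 m/s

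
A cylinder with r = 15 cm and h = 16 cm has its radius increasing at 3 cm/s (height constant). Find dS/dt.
276π cm²/s

S = 2πrh + 2πr² (lateral + bases)
dS/dt = (2πh + 4πr)·dr/dt = (2π·16 + 4π·15)·3
= 276π cm²/s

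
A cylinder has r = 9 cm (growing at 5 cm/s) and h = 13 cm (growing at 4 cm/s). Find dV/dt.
1494π cm³/s

V = πr²h
dV/dt = 2πrh·dr/dt + πr²·dh/dt
= 2π(9)(13)(5) + π(9)²(4)
= 1494π cm³/s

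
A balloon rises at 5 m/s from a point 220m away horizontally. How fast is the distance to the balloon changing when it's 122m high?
305√15821/15821 ≈ 2.425 m/s

z² = 220² + y²
z = √(220² + 122²) = 2√15821
dz/dt = y/z · dy/dt = 122/(2√15821) · 5 = 305√15821/15821 ≈ 2.425 m/s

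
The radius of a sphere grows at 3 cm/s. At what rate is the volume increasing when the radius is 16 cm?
3072π cm³/s

V = (4/3)πr³
dV/dt = dV/dr · dr/dt = 4πr² · 3
At r = 16: dV/dt = 3072π cm³/s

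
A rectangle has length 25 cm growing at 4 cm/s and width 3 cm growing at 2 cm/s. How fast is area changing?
62 cm²/s

A = lw
dA/dt = w·dl/dt + l·dw/dt = 3·4 + 25·2 = 62 cm²/s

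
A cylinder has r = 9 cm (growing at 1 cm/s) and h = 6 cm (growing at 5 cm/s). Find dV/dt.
513π cm³/s

V = πr²h
dV/dt = 2πrh·dr/dt + πr²·dh/dt
= 2π(9)(6)(1) + π(9)²(5)
= 513π cm³/s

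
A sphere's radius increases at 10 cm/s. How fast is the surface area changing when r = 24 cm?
1920π cm²/s

S = 4πr²
dS/dt = dS/dr · dr/dt = 8πr · 10
At r = 24: dS/dt = 1920π cm²/s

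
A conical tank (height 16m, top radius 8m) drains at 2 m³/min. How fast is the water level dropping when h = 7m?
8/(49π) ≈ 0.05197 m/min

r/h = 8/16, so r = (1/2)h
V = (1/3)πr²h = (1/3)π((1/2)h)²h = (1/12)πh³
dV/dh = (1/4)πh²
dh/dt = (dV/dt)/(dV/dh) = -2/((1/4)π·7²) = -8/(49π) m/min
The level is dropping at 8/(49π) ≈ 0.05197 m/min.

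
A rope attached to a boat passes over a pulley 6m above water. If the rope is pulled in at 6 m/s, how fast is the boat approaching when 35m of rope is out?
210√1189/1189 ≈ 6.09 m/s

rope² = x² + 6²
x = √(35² - 6²) = √1189
dx/dt = (rope/x) · d(rope)/dt = (35/√1189) · (-6) = -210√1189/1189 m/s
The boat approaches at 210√1189/1189 ≈ 6.09 m/s.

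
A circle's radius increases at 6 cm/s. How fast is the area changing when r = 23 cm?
276π cm²/s

A = πr²
dA/dt = 2πr · dr/dt = 2π(23)(6) = 276π cm²/s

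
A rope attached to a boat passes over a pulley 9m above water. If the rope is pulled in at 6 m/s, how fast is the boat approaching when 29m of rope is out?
87√190/190 ≈ 6.312 m/s

rope² = x² + 9²
x = √(29² - 9²) = 2√190
dx/dt = (rope/x) · d(rope)/dt = (29/(2√190)) · (-6) = -87√190/190 m/s
The boat approaches at 87√190/190 ≈ 6.312 m/s.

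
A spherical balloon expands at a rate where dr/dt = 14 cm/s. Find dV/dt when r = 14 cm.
10976π cm³/s

V = (4/3)πr³
dV/dt = dV/dr · dr/dt = 4πr² · 14
At r = 14: dV/dt = 10976π cm³/s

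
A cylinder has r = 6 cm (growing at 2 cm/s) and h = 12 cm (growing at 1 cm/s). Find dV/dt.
324π cm³/s

V = πr²h
dV/dt = 2πrh·dr/dt + πr²·dh/dt
= 2π(6)(12)(2) + π(6)²(1)
= 324π cm³/s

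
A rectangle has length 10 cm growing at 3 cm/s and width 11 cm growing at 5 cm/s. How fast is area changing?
83 cm²/s

A = lw
dA/dt = w·dl/dt + l·dw/dt = 11·3 + 10·5 = 83 cm²/s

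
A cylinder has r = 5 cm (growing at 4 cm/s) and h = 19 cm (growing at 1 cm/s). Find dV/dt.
785π cm³/s

V = πr²h
dV/dt = 2πrh·dr/dt + πr²·dh/dt
= 2π(5)(19)(4) + π(5)²(1)
= 785π cm³/s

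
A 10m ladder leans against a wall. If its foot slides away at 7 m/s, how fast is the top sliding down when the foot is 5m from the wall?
7√3/3 ≈ 4.041 m/s

x² + y² = 10²
2x·dx/dt + 2y·dy/dt = 0
dy/dt = -x/y · dx/dt = -5/(5√3) · 7 = -7√3/3 m/s
The top is descending at 7√3/3 ≈ 4.041 m/s.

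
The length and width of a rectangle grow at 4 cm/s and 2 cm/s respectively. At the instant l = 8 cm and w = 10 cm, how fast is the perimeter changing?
12 cm/s

P = 2(l + w)
dP/dt = 2(dl/dt + dw/dt) = 2(4 + 2) = 12 cm/s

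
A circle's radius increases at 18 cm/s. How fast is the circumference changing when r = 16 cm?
36π cm/s

C = 2πr
dC/dt = 2π · dr/dt = 2π · 18 = 36π cm/s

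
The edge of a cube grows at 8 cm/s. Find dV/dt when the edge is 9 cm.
1944 cm³/s

V = s³
dV/dt = 3s² · ds/dt = 3·9²·8 = 1944 cm³/s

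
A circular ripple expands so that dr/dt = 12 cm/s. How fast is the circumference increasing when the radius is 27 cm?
24π cm/s

C = 2πr
dC/dt = 2π · dr/dt = 2π · 12 = 24π cm/s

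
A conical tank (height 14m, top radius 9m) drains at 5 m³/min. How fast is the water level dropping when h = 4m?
245/(324π) ≈ 0.2407 m/min

r/h = 9/14, so r = (9/14)h
V = (1/3)πr²h = (1/3)π((9/14)h)²h = (27/196)πh³
dV/dh = (81/196)πh²
dh/dt = (dV/dt)/(dV/dh) = -5/((81/196)π·4²) = -245/(324π) m/min
The level is dropping at 245/(324π) ≈ 0.2407 m/min.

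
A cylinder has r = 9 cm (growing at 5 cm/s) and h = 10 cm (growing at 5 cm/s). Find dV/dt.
1305π cm³/s

V = πr²h
dV/dt = 2πrh·dr/dt + πr²·dh/dt
= 2π(9)(10)(5) + π(9)²(5)
= 1305π cm³/s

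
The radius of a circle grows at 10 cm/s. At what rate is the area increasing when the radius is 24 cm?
480π cm²/s

A = πr²
dA/dt = 2πr · dr/dt = 2π(24)(10) = 480π cm²/s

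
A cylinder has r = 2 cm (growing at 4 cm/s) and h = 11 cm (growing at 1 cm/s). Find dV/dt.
180π cm³/s

V = πr²h
dV/dt = 2πrh·dr/dt + πr²·dh/dt
= 2π(2)(11)(4) + π(2)²(1)
= 180π cm³/s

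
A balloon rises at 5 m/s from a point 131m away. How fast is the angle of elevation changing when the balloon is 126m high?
0.019826 rad/s

tan(θ) = y/131
sec²(θ) · dθ/dt = (1/131) · dy/dt
dθ/dt = cos²(θ)/131 · 5 = 131/(131² + 126²) · 5
dθ/dt = 0.019826 rad/s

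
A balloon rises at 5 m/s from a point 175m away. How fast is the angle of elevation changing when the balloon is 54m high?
0.026087 rad/s

tan(θ) = y/175
sec²(θ) · dθ/dt = (1/175) · dy/dt
dθ/dt = cos²(θ)/175 · 5 = 175/(175² + 54²) · 5
dθ/dt = 0.026087 rad/s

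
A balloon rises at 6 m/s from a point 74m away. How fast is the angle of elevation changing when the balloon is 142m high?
0.017317 rad/s

tan(θ) = y/74
sec²(θ) · dθ/dt = (1/74) · dy/dt
dθ/dt = cos²(θ)/74 · 6 = 74/(74² + 142²) · 6
dθ/dt = 0.017317 rad/s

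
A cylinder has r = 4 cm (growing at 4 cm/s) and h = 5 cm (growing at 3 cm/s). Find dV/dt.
208π cm³/s

V = πr²h
dV/dt = 2πrh·dr/dt + πr²·dh/dt
= 2π(4)(5)(4) + π(4)²(3)
= 208π cm³/s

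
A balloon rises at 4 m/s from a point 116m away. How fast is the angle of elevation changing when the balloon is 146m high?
0.013344 rad/s

tan(θ) = y/116
sec²(θ) · dθ/dt = (1/116) · dy/dt
dθ/dt = cos²(θ)/116 · 4 = 116/(116² + 146²) · 4
dθ/dt = 0.013344 rad/s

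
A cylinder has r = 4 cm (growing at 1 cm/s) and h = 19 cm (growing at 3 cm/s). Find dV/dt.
200π cm³/s

V = πr²h
dV/dt = 2πrh·dr/dt + πr²·dh/dt
= 2π(4)(19)(1) + π(4)²(3)
= 200π cm³/s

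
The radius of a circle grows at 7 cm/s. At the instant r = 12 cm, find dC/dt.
14π cm/s

C = 2πr
dC/dt = 2π · dr/dt = 2π · 7 = 14π cm/s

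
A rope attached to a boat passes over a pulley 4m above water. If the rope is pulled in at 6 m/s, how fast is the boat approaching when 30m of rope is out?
90√221/221 ≈ 6.054 m/s

rope² = x² + 4²
x = √(30² - 4²) = 2√221
dx/dt = (rope/x) · d(rope)/dt = (30/(2√221)) · (-6) = -90√221/221 m/s
The boat approaches at 90√221/221 ≈ 6.054 m/s.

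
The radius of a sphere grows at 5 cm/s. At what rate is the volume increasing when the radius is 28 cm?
15680π cm³/s

V = (4/3)πr³
dV/dt = dV/dr · dr/dt = 4πr² · 5
At r = 28: dV/dt = 15680π cm³/s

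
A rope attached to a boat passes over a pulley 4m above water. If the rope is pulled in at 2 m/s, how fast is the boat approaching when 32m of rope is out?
16√7/21 ≈ 2.016 m/s

rope² = x² + 4²
x = √(32² - 4²) = 12√7
dx/dt = (rope/x) · d(rope)/dt = (32/(12√7)) · (-2) = -16√7/21 m/s
The boat approaches at 16√7/21 ≈ 2.016 m/s.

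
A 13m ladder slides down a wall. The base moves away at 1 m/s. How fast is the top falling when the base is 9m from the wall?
9√22/44 ≈ 0.9594 m/s

x² + y² = 13²
2x·dx/dt + 2y·dy/dt = 0
dy/dt = -x/y · dx/dt = -9/(2√22) · 1 = -9√22/44 m/s
The top is descending at 9√22/44 ≈ 0.9594 m/s.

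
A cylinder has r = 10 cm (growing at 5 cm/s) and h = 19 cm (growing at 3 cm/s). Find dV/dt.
2200π cm³/s

V = πr²h
dV/dt = 2πrh·dr/dt + πr²·dh/dt
= 2π(10)(19)(5) + π(10)²(3)
= 2200π cm³/s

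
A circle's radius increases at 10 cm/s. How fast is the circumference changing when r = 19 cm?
20π cm/s

C = 2πr
dC/dt = 2π · dr/dt = 2π · 10 = 20π cm/s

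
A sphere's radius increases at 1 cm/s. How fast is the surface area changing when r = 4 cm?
32π cm²/s

S = 4πr²
dS/dt = dS/dr · dr/dt = 8πr · 1
At r = 4: dS/dt = 32π cm²/s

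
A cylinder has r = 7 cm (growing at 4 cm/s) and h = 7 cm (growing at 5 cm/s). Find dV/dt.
637π cm³/s

V = πr²h
dV/dt = 2πrh·dr/dt + πr²·dh/dt
= 2π(7)(7)(4) + π(7)²(5)
= 637π cm³/s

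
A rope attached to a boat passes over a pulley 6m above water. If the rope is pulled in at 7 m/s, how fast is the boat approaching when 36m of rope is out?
6√35/5 ≈ 7.099 m/s

rope² = x² + 6²
x = √(36² - 6²) = 6√35
dx/dt = (rope/x) · d(rope)/dt = (36/(6√35)) · (-7) = -6√35/5 m/s
The boat approaches at 6√35/5 ≈ 7.099 m/s.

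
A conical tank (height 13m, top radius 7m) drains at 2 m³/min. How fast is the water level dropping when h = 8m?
169/(1568π) ≈ 0.03431 m/min

r/h = 7/13, so r = (7/13)h
V = (1/3)πr²h = (1/3)π((7/13)h)²h = (49/507)πh³
dV/dh = (49/169)πh²
dh/dt = (dV/dt)/(dV/dh) = -2/((49/169)π·8²) = -169/(1568π) m/min
The level is dropping at 169/(1568π) ≈ 0.03431 m/min.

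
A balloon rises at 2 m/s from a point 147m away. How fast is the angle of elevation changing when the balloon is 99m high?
0.00936 rad/s

tan(θ) = y/147
sec²(θ) · dθ/dt = (1/147) · dy/dt
dθ/dt = cos²(θ)/147 · 2 = 147/(147² + 99²) · 2
dθ/dt = 0.00936 rad/s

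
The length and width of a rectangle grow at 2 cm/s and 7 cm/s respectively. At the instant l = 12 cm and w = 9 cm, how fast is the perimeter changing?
18 cm/s

P = 2(l + w)
dP/dt = 2(dl/dt + dw/dt) = 2(2 + 7) = 18 cm/s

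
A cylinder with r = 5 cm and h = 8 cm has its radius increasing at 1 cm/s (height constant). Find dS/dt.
36π cm²/s

S = 2πrh + 2πr² (lateral + bases)
dS/dt = (2πh + 4πr)·dr/dt = (2π·8 + 4π·5)·1
= 36π cm²/s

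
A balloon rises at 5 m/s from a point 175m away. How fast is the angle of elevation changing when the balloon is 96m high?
0.021962 rad/s

tan(θ) = y/175
sec²(θ) · dθ/dt = (1/175) · dy/dt
dθ/dt = cos²(θ)/175 · 5 = 175/(175² + 96²) · 5
dθ/dt = 0.021962 rad/s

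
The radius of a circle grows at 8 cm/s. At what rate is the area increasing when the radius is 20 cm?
320π cm²/s

A = πr²
dA/dt = 2πr · dr/dt = 2π(20)(8) = 320π cm²/s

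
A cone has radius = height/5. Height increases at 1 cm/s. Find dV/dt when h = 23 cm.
529π/25 cm³/s

V = (1/3)π(h/5)²h = πh³/75
dV/dt = πh²/25 · 1
At h = 23: dV/dt = 529π/25 cm³/s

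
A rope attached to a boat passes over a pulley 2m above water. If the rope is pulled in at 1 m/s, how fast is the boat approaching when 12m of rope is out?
6√35/35 ≈ 1.014 m/s

rope² = x² + 2²
x = √(12² - 2²) = 2√35
dx/dt = (rope/x) · d(rope)/dt = (12/(2√35)) · (-1) = -6√35/35 m/s
The boat approaches at 6√35/35 ≈ 1.014 m/s.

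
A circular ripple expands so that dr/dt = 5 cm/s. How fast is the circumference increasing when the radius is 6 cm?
10π cm/s

C = 2πr
dC/dt = 2π · dr/dt = 2π · 5 = 10π cm/s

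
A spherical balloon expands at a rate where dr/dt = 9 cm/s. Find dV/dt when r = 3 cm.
324π cm³/s

V = (4/3)πr³
dV/dt = dV/dr · dr/dt = 4πr² · 9
At r = 3: dV/dt = 324π cm³/s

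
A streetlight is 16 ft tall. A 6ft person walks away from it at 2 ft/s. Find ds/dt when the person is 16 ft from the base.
6/5 ft/s

By similar triangles: 16/(x+s) = 6/s
Solving: s = 6x/10
ds/dt = 6/10 · dx/dt = 3/5 · 2 = 6/5 ft/s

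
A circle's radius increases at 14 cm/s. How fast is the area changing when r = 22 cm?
616π cm²/s

A = πr²
dA/dt = 2πr · dr/dt = 2π(22)(14) = 616π cm²/s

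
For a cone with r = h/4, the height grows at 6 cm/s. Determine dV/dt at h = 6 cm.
27π/2 cm³/s

V = (1/3)π(h/4)²h = πh³/48
dV/dt = πh²/16 · 6
At h = 6: dV/dt = 27π/2 cm³/s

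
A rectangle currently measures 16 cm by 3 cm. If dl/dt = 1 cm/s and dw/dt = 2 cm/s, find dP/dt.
6 cm/s

P = 2(l + w)
dP/dt = 2(dl/dt + dw/dt) = 2(1 + 2) = 6 cm/s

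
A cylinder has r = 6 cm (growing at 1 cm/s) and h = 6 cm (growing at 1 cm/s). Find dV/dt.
108π cm³/s

V = πr²h
dV/dt = 2πrh·dr/dt + πr²·dh/dt
= 2π(6)(6)(1) + π(6)²(1)
= 108π cm³/s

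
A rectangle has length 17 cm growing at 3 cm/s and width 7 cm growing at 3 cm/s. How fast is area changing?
72 cm²/s

A = lw
dA/dt = w·dl/dt + l·dw/dt = 7·3 + 17·3 = 72 cm²/s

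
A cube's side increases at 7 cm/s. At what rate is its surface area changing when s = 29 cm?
2436 cm²/s

A = 6s²
dA/dt = 12s · ds/dt = 12·29·7 = 2436 cm²/s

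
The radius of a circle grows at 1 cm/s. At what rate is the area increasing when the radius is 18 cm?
36π cm²/s

A = πr²
dA/dt = 2πr · dr/dt = 2π(18)(1) = 36π cm²/s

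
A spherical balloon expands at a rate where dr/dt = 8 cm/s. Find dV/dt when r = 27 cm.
23328π cm³/s

V = (4/3)πr³
dV/dt = dV/dr · dr/dt = 4πr² · 8
At r = 27: dV/dt = 23328π cm³/s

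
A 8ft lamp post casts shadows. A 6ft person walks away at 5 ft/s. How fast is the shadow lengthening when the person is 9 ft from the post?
15 ft/s

By similar triangles: 8/(x+s) = 6/s
Solving: s = 6x/2
ds/dt = 6/2 · dx/dt = 3 · 5 = 15 ft/s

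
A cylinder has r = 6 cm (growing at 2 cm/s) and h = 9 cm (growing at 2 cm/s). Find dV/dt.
288π cm³/s

V = πr²h
dV/dt = 2πrh·dr/dt + πr²·dh/dt
= 2π(6)(9)(2) + π(6)²(2)
= 288π cm³/s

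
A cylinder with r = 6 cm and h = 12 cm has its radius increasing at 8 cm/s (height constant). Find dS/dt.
384π cm²/s

S = 2πrh + 2πr² (lateral + bases)
dS/dt = (2πh + 4πr)·dr/dt = (2π·12 + 4π·6)·8
= 384π cm²/s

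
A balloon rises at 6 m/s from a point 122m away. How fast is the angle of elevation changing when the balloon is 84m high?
0.033364 rad/s

tan(θ) = y/122
sec²(θ) · dθ/dt = (1/122) · dy/dt
dθ/dt = cos²(θ)/122 · 6 = 122/(122² + 84²) · 6
dθ/dt = 0.033364 rad/s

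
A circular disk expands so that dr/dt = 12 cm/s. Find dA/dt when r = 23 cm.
552π cm²/s

A = πr²
dA/dt = 2πr · dr/dt = 2π(23)(12) = 552π cm²/s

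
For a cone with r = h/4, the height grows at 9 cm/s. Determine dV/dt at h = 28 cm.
441π cm³/s

V = (1/3)π(h/4)²h = πh³/48
dV/dt = πh²/16 · 9
At h = 28: dV/dt = 441π cm³/s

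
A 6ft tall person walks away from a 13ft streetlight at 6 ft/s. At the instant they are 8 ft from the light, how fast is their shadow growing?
36/7 ft/s

By similar triangles: 13/(x+s) = 6/s
Solving: s = 6x/7
ds/dt = 6/7 · dx/dt = 6/7 · 6 = 36/7 ft/s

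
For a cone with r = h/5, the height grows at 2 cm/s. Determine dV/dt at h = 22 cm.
968π/25 cm³/s

V = (1/3)π(h/5)²h = πh³/75
dV/dt = πh²/25 · 2
At h = 22: dV/dt = 968π/25 cm³/s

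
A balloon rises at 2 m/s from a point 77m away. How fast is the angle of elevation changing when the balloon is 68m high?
0.014593 rad/s

tan(θ) = y/77
sec²(θ) · dθ/dt = (1/77) · dy/dt
dθ/dt = cos²(θ)/77 · 2 = 77/(77² + 68²) · 2
dθ/dt = 0.014593 rad/s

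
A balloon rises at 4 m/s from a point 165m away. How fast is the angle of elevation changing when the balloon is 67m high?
0.020811 rad/s

tan(θ) = y/165
sec²(θ) · dθ/dt = (1/165) · dy/dt
dθ/dt = cos²(θ)/165 · 4 = 165/(165² + 67²) · 4
dθ/dt = 0.020811 rad/s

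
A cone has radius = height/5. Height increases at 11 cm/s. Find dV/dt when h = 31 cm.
10571π/25 cm³/s

V = (1/3)π(h/5)²h = πh³/75
dV/dt = πh²/25 · 11
At h = 31: dV/dt = 10571π/25 cm³/s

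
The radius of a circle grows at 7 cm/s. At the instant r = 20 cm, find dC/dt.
14π cm/s

C = 2πr
dC/dt = 2π · dr/dt = 2π · 7 = 14π cm/s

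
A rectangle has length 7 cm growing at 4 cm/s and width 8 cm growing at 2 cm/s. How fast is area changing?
46 cm²/s

A = lw
dA/dt = w·dl/dt + l·dw/dt = 8·4 + 7·2 = 46 cm²/s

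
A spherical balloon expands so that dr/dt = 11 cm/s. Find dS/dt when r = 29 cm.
2552π cm²/s

S = 4πr²
dS/dt = dS/dr · dr/dt = 8πr · 11
At r = 29: dS/dt = 2552π cm²/s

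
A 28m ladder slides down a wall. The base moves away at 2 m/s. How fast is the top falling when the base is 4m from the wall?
√3/6 ≈ 0.2887 m/s

x² + y² = 28²
2x·dx/dt + 2y·dy/dt = 0
dy/dt = -x/y · dx/dt = -4/(16√3) · 2 = -√3/6 m/s
The top is descending at √3/6 ≈ 0.2887 m/s.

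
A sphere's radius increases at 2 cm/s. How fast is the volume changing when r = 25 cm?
5000π cm³/s

V = (4/3)πr³
dV/dt = dV/dr · dr/dt = 4πr² · 2
At r = 25: dV/dt = 5000π cm³/s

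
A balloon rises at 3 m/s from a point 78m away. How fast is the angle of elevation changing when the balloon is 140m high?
0.009111 rad/s

tan(θ) = y/78
sec²(θ) · dθ/dt = (1/78) · dy/dt
dθ/dt = cos²(θ)/78 · 3 = 78/(78² + 140²) · 3
dθ/dt = 0.009111 rad/s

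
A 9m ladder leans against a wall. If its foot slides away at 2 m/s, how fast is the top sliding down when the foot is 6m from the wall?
4√5/5 ≈ 1.789 m/s

x² + y² = 9²
2x·dx/dt + 2y·dy/dt = 0
dy/dt = -x/y · dx/dt = -6/(3√5) · 2 = -4√5/5 m/s
The top is descending at 4√5/5 ≈ 1.789 m/s.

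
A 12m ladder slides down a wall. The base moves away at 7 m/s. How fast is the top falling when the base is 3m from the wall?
7√15/15 ≈ 1.807 m/s

x² + y² = 12²
2x·dx/dt + 2y·dy/dt = 0
dy/dt = -x/y · dx/dt = -3/(3√15) · 7 = -7√15/15 m/s
The top is descending at 7√15/15 ≈ 1.807 m/s.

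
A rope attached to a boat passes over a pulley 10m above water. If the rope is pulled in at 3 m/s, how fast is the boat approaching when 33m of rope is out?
99√989/989 ≈ 3.148 m/s

rope² = x² + 10²
x = √(33² - 10²) = √989
dx/dt = (rope/x) · d(rope)/dt = (33/√989) · (-3) = -99√989/989 m/s
The boat approaches at 99√989/989 ≈ 3.148 m/s.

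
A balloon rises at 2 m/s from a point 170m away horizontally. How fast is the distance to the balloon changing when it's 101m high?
202√39101/39101 ≈ 1.022 m/s

z² = 170² + y²
z = √(170² + 101²) = √39101
dz/dt = y/z · dy/dt = 101/√39101 · 2 = 202√39101/39101 ≈ 1.022 m/s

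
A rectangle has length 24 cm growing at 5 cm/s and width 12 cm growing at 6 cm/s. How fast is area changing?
204 cm²/s

A = lw
dA/dt = w·dl/dt + l·dw/dt = 12·5 + 24·6 = 204 cm²/s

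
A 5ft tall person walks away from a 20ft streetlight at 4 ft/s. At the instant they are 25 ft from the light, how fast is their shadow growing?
4/3 ft/s

By similar triangles: 20/(x+s) = 5/s
Solving: s = 5x/15
ds/dt = 5/15 · dx/dt = 1/3 · 4 = 4/3 ft/s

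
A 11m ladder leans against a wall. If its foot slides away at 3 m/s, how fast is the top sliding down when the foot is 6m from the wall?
18√85/85 ≈ 1.952 m/s

x² + y² = 11²
2x·dx/dt + 2y·dy/dt = 0
dy/dt = -x/y · dx/dt = -6/√85 · 3 = -18√85/85 m/s
The top is descending at 18√85/85 ≈ 1.952 m/s.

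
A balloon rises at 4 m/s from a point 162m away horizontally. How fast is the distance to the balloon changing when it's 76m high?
152√8005/8005 ≈ 1.699 m/s

z² = 162² + y²
z = √(162² + 76²) = 2√8005
dz/dt = y/z · dy/dt = 76/(2√8005) · 4 = 152√8005/8005 ≈ 1.699 m/s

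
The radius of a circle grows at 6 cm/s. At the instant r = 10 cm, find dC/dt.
12π cm/s

C = 2πr
dC/dt = 2π · dr/dt = 2π · 6 = 12π cm/s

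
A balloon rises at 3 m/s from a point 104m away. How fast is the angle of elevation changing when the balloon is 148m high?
0.009535 rad/s

tan(θ) = y/104
sec²(θ) · dθ/dt = (1/104) · dy/dt
dθ/dt = cos²(θ)/104 · 3 = 104/(104² + 148²) · 3
dθ/dt = 0.009535 rad/s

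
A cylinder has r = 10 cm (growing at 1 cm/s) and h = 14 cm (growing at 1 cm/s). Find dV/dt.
380π cm³/s

V = πr²h
dV/dt = 2πrh·dr/dt + πr²·dh/dt
= 2π(10)(14)(1) + π(10)²(1)
= 380π cm³/s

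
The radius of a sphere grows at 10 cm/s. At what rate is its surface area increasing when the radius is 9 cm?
720π cm²/s

S = 4πr²
dS/dt = dS/dr · dr/dt = 8πr · 10
At r = 9: dS/dt = 720π cm²/s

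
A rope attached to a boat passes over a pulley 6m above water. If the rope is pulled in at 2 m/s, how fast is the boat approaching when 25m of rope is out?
50√589/589 ≈ 2.06 m/s

rope² = x² + 6²
x = √(25² - 6²) = √589
dx/dt = (rope/x) · d(rope)/dt = (25/√589) · (-2) = -50√589/589 m/s
The boat approaches at 50√589/589 ≈ 2.06 m/s.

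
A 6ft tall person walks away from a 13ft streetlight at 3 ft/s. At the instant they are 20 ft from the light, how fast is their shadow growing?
18/7 ft/s

By similar triangles: 13/(x+s) = 6/s
Solving: s = 6x/7
ds/dt = 6/7 · dx/dt = 6/7 · 3 = 18/7 ft/s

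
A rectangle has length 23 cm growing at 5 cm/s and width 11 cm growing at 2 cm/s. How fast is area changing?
101 cm²/s

A = lw
dA/dt = w·dl/dt + l·dw/dt = 11·5 + 23·2 = 101 cm²/s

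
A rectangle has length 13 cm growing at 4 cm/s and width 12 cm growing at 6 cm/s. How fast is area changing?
126 cm²/s

A = lw
dA/dt = w·dl/dt + l·dw/dt = 12·4 + 13·6 = 126 cm²/s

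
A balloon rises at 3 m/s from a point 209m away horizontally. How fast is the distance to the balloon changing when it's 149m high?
447√65882/65882 ≈ 1.742 m/s

z² = 209² + y²
z = √(209² + 149²) = √65882
dz/dt = y/z · dy/dt = 149/√65882 · 3 = 447√65882/65882 ≈ 1.742 m/s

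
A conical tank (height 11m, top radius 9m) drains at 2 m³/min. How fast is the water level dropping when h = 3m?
242/(729π) ≈ 0.1057 m/min

r/h = 9/11, so r = (9/11)h
V = (1/3)πr²h = (1/3)π((9/11)h)²h = (27/121)πh³
dV/dh = (81/121)πh²
dh/dt = (dV/dt)/(dV/dh) = -2/((81/121)π·3²) = -242/(729π) m/min
The level is dropping at 242/(729π) ≈ 0.1057 m/min.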